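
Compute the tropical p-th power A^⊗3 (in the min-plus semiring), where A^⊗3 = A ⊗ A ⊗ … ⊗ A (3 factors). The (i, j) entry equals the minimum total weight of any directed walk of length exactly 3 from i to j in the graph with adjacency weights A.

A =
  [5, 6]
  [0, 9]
A^⊗3 =
  [11, 12]
  [6, 11]

Each entry (A^⊗3)_ij equals the minimum over all length-3 walks i = v_0 → v_1 → … → v_3 = j of Σ_t A[v_t][v_{t+1}]. For example, for (i, j) = (0, 1) we minimise over 4 possible intermediate vertex sequences; the minimum is 12, attained along the walk 0 → 1 → 0 → 1.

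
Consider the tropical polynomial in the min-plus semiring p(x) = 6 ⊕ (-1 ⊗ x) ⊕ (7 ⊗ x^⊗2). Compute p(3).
p(3) = 2

A tropical monomial a ⊗ x^⊗i evaluates to a + i · x. Evaluating each term at x = 3:
  Term 0 contributes 6 + 0 · 3 = 6
  Term 1 contributes -1 + 1 · 3 = 2
  Term 2 contributes 7 + 2 · 3 = 13
p(3) = ⊕ of these = min[6, 2, 13] = 2.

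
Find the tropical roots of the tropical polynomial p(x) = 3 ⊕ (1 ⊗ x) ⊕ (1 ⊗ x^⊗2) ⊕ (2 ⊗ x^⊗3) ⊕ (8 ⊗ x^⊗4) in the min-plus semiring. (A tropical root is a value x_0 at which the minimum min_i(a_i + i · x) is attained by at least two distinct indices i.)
Roots: {-6, -1, 0, 2}

Each tropical root is a break point of the lower envelope of the lines y = a_i + i · x (there are 5 lines, with slopes 0, 1, ..., 4). Only the lines that attain the minimum somewhere contribute to roots; other lines are dominated. Here the surviving (envelope) indices are i = 4, i = 3, i = 2, i = 1, i = 0.
Intersections between consecutive envelope lines give the roots: for adjacent envelope indices i < j the intersection is x = (a_i − a_j) / (j − i). Reading off the sorted break points: {-6, -1, 0, 2}.
Verification: at each break x_0, at least two indices attain the minimum of min_i(a_i + i · x_0).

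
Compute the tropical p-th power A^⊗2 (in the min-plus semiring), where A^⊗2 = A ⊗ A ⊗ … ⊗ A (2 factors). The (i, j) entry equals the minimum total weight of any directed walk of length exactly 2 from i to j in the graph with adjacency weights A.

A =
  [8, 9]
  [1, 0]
A^⊗2 =
  [10, 9]
  [1, 0]

Each entry (A^⊗2)_ij equals the minimum over all length-2 walks i = v_0 → v_1 → … → v_2 = j of Σ_t A[v_t][v_{t+1}]. For example, for (i, j) = (0, 1) we minimise over 2 possible intermediate vertex sequences; the minimum is 9, attained along the walk 0 → 1 → 1.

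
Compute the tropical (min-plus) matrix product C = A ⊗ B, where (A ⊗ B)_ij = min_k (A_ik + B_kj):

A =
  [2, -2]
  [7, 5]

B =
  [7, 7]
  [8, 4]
A ⊗ B =
  [6, 2]
  [13, 9]

Apply the min-plus product entry-by-entry:
  C[0][0] = min over k of (A[0][0] + B[0][0] = 2 + 7 = 9, A[0][1] + B[1][0] = -2 + 8 = 6) = 6 (attained at k = 1)
  C[0][1] = min over k of (A[0][0] + B[0][1] = 2 + 7 = 9, A[0][1] + B[1][1] = -2 + 4 = 2) = 2 (attained at k = 1)
  C[1][0] = min over k of (A[1][0] + B[0][0] = 7 + 7 = 14, A[1][1] + B[1][0] = 5 + 8 = 13) = 13 (attained at k = 1)
  C[1][1] = min over k of (A[1][0] + B[0][1] = 7 + 7 = 14, A[1][1] + B[1][1] = 5 + 4 = 9) = 9 (attained at k = 1)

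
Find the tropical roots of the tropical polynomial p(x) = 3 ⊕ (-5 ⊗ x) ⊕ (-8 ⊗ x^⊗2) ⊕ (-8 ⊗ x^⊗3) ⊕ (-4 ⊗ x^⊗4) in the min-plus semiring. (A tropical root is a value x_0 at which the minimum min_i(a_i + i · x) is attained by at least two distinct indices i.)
Roots: {-4, 0, 3, 8}

Each tropical root is a break point of the lower envelope of the lines y = a_i + i · x (there are 5 lines, with slopes 0, 1, ..., 4). Only the lines that attain the minimum somewhere contribute to roots; other lines are dominated. Here the surviving (envelope) indices are i = 4, i = 3, i = 2, i = 1, i = 0.
Intersections between consecutive envelope lines give the roots: for adjacent envelope indices i < j the intersection is x = (a_i − a_j) / (j − i). Reading off the sorted break points: {-4, 0, 3, 8}.
Verification: at each break x_0, at least two indices attain the minimum of min_i(a_i + i · x_0).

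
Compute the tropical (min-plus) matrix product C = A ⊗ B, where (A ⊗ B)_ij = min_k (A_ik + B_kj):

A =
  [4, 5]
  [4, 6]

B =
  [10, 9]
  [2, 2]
A ⊗ B =
  [7, 7]
  [8, 8]

Apply the min-plus product entry-by-entry:
  C[0][0] = min over k of (A[0][0] + B[0][0] = 4 + 10 = 14, A[0][1] + B[1][0] = 5 + 2 = 7) = 7 (attained at k = 1)
  C[0][1] = min over k of (A[0][0] + B[0][1] = 4 + 9 = 13, A[0][1] + B[1][1] = 5 + 2 = 7) = 7 (attained at k = 1)
  C[1][0] = min over k of (A[1][0] + B[0][0] = 4 + 10 = 14, A[1][1] + B[1][0] = 6 + 2 = 8) = 8 (attained at k = 1)
  C[1][1] = min over k of (A[1][0] + B[0][1] = 4 + 9 = 13, A[1][1] + B[1][1] = 6 + 2 = 8) = 8 (attained at k = 1)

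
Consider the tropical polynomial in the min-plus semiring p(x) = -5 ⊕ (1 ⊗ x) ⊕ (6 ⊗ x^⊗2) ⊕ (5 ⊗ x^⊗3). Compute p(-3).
p(-3) = -5

A tropical monomial a ⊗ x^⊗i evaluates to a + i · x. Evaluating each term at x = -3:
  Term 0 contributes -5 + 0 · -3 = -5
  Term 1 contributes 1 + 1 · -3 = -2
  Term 2 contributes 6 + 2 · -3 = 0
  Term 3 contributes 5 + 3 · -3 = -4
p(-3) = ⊕ of these = min[-5, -2, 0, -4] = -5.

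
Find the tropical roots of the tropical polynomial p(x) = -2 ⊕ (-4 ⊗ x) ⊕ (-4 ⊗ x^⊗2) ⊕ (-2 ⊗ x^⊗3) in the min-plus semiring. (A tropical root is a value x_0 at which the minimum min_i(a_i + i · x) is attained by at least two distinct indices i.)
Roots: {-2, 0, 2}

Each tropical root is a break point of the lower envelope of the lines y = a_i + i · x (there are 4 lines, with slopes 0, 1, ..., 3). Only the lines that attain the minimum somewhere contribute to roots; other lines are dominated. Here the surviving (envelope) indices are i = 3, i = 2, i = 1, i = 0.
Intersections between consecutive envelope lines give the roots: for adjacent envelope indices i < j the intersection is x = (a_i − a_j) / (j − i). Reading off the sorted break points: {-2, 0, 2}.
Verification: at each break x_0, at least two indices attain the minimum of min_i(a_i + i · x_0).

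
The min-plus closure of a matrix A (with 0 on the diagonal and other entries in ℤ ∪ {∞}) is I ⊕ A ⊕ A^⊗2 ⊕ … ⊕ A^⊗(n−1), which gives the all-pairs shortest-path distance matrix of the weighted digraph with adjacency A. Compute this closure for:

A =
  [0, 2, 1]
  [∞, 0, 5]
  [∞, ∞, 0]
Closure =
  [0, 2, 1]
  [∞, 0, 5]
  [∞, ∞, 0]

This is the Floyd-Warshall all-pairs shortest-path computation. For each intermediate vertex k = 0, 1, …, 2, update dist[i][j] ← min(dist[i][j], dist[i][k] + dist[k][j]). The final matrix gives, for each (i, j), the minimum total weight of any directed path from i to j (possibly empty when i = j).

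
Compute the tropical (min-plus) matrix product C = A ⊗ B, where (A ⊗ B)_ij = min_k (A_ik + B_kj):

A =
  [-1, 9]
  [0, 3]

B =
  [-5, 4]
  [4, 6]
A ⊗ B =
  [-6, 3]
  [-5, 4]

Apply the min-plus product entry-by-entry:
  C[0][0] = min over k of (A[0][0] + B[0][0] = -1 + -5 = -6, A[0][1] + B[1][0] = 9 + 4 = 13) = -6 (attained at k = 0)
  C[0][1] = min over k of (A[0][0] + B[0][1] = -1 + 4 = 3, A[0][1] + B[1][1] = 9 + 6 = 15) = 3 (attained at k = 0)
  C[1][0] = min over k of (A[1][0] + B[0][0] = 0 + -5 = -5, A[1][1] + B[1][0] = 3 + 4 = 7) = -5 (attained at k = 0)
  C[1][1] = min over k of (A[1][0] + B[0][1] = 0 + 4 = 4, A[1][1] + B[1][1] = 3 + 6 = 9) = 4 (attained at k = 0)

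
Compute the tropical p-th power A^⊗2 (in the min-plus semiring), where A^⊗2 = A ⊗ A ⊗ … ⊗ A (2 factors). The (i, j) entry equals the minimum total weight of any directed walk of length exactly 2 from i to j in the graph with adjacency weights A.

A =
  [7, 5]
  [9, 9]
A^⊗2 =
  [14, 12]
  [16, 14]

Each entry (A^⊗2)_ij equals the minimum over all length-2 walks i = v_0 → v_1 → … → v_2 = j of Σ_t A[v_t][v_{t+1}]. For example, for (i, j) = (0, 1) we minimise over 2 possible intermediate vertex sequences; the minimum is 12, attained along the walk 0 → 0 → 1.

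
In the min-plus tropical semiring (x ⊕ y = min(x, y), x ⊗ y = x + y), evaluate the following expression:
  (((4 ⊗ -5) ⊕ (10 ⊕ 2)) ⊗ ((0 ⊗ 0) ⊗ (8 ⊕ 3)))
(((4 ⊗ -5) ⊕ (10 ⊕ 2)) ⊗ ((0 ⊗ 0) ⊗ (8 ⊕ 3))) = 2

Expand innermost to outermost. Recall ⊕ takes the minimum of its arguments and ⊗ takes their sum. Working out the expression (((4 ⊗ -5) ⊕ (10 ⊕ 2)) ⊗ ((0 ⊗ 0) ⊗ (8 ⊕ 3))) gives 2.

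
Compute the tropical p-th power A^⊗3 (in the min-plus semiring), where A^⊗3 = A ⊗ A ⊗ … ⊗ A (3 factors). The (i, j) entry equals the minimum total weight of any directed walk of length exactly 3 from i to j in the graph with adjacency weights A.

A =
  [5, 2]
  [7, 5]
A^⊗3 =
  [14, 11]
  [16, 14]

Each entry (A^⊗3)_ij equals the minimum over all length-3 walks i = v_0 → v_1 → … → v_3 = j of Σ_t A[v_t][v_{t+1}]. For example, for (i, j) = (0, 1) we minimise over 4 possible intermediate vertex sequences; the minimum is 11, attained along the walk 0 → 1 → 0 → 1.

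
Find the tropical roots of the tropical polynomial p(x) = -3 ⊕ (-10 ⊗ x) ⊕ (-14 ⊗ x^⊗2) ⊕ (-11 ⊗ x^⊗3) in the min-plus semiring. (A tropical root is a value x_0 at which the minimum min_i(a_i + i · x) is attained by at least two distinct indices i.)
Roots: {-3, 4, 7}

Each tropical root is a break point of the lower envelope of the lines y = a_i + i · x (there are 4 lines, with slopes 0, 1, ..., 3). Only the lines that attain the minimum somewhere contribute to roots; other lines are dominated. Here the surviving (envelope) indices are i = 3, i = 2, i = 1, i = 0.
Intersections between consecutive envelope lines give the roots: for adjacent envelope indices i < j the intersection is x = (a_i − a_j) / (j − i). Reading off the sorted break points: {-3, 4, 7}.
Verification: at each break x_0, at least two indices attain the minimum of min_i(a_i + i · x_0).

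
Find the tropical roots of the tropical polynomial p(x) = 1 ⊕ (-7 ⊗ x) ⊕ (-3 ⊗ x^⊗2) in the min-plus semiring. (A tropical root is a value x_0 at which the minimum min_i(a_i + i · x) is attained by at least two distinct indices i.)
Roots: {-4, 8}

Each tropical root is a break point of the lower envelope of the lines y = a_i + i · x (there are 3 lines, with slopes 0, 1, ..., 2). Only the lines that attain the minimum somewhere contribute to roots; other lines are dominated. Here the surviving (envelope) indices are i = 2, i = 1, i = 0.
Intersections between consecutive envelope lines give the roots: for adjacent envelope indices i < j the intersection is x = (a_i − a_j) / (j − i). Reading off the sorted break points: {-4, 8}.
Verification: at each break x_0, at least two indices attain the minimum of min_i(a_i + i · x_0).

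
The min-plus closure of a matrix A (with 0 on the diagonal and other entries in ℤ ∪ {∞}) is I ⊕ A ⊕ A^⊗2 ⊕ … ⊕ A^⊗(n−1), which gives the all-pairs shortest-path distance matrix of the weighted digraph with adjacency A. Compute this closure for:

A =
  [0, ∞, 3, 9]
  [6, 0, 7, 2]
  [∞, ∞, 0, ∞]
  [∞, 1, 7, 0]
Closure =
  [0, 10, 3, 9]
  [6, 0, 7, 2]
  [∞, ∞, 0, ∞]
  [7, 1, 7, 0]

This is the Floyd-Warshall all-pairs shortest-path computation. For each intermediate vertex k = 0, 1, …, 3, update dist[i][j] ← min(dist[i][j], dist[i][k] + dist[k][j]). The final matrix gives, for each (i, j), the minimum total weight of any directed path from i to j (possibly empty when i = j).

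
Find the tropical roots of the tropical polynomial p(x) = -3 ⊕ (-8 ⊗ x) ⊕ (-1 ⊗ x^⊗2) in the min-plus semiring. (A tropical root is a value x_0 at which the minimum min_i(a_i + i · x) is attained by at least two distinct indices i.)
Roots: {-7, 5}

Each tropical root is a break point of the lower envelope of the lines y = a_i + i · x (there are 3 lines, with slopes 0, 1, ..., 2). Only the lines that attain the minimum somewhere contribute to roots; other lines are dominated. Here the surviving (envelope) indices are i = 2, i = 1, i = 0.
Intersections between consecutive envelope lines give the roots: for adjacent envelope indices i < j the intersection is x = (a_i − a_j) / (j − i). Reading off the sorted break points: {-7, 5}.
Verification: at each break x_0, at least two indices attain the minimum of min_i(a_i + i · x_0).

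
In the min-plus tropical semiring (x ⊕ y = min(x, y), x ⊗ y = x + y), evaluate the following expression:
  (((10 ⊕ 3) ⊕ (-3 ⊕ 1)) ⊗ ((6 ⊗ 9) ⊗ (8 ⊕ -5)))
(((10 ⊕ 3) ⊕ (-3 ⊕ 1)) ⊗ ((6 ⊗ 9) ⊗ (8 ⊕ -5))) = 7

Expand innermost to outermost. Recall ⊕ takes the minimum of its arguments and ⊗ takes their sum. Working out the expression (((10 ⊕ 3) ⊕ (-3 ⊕ 1)) ⊗ ((6 ⊗ 9) ⊗ (8 ⊕ -5))) gives 7.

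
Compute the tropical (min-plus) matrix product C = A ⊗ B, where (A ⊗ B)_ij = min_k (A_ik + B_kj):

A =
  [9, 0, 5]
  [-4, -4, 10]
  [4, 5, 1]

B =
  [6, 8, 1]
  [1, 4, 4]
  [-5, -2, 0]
A ⊗ B =
  [0, 3, 4]
  [-3, 0, -3]
  [-4, -1, 1]

Apply the min-plus product entry-by-entry:
  C[0][0] = min over k of (A[0][0] + B[0][0] = 9 + 6 = 15, A[0][1] + B[1][0] = 0 + 1 = 1, A[0][2] + B[2][0] = 5 + -5 = 0) = 0 (attained at k = 2)
  C[0][1] = min over k of (A[0][0] + B[0][1] = 9 + 8 = 17, A[0][1] + B[1][1] = 0 + 4 = 4, A[0][2] + B[2][1] = 5 + -2 = 3) = 3 (attained at k = 2)
  C[0][2] = min over k of (A[0][0] + B[0][2] = 9 + 1 = 10, A[0][1] + B[1][2] = 0 + 4 = 4, A[0][2] + B[2][2] = 5 + 0 = 5) = 4 (attained at k = 1)
  C[1][0] = min over k of (A[1][0] + B[0][0] = -4 + 6 = 2, A[1][1] + B[1][0] = -4 + 1 = -3, A[1][2] + B[2][0] = 10 + -5 = 5) = -3 (attained at k = 1)
  C[1][1] = min over k of (A[1][0] + B[0][1] = -4 + 8 = 4, A[1][1] + B[1][1] = -4 + 4 = 0, A[1][2] + B[2][1] = 10 + -2 = 8) = 0 (attained at k = 1)
  C[1][2] = min over k of (A[1][0] + B[0][2] = -4 + 1 = -3, A[1][1] + B[1][2] = -4 + 4 = 0, A[1][2] + B[2][2] = 10 + 0 = 10) = -3 (attained at k = 0)
  C[2][0] = min over k of (A[2][0] + B[0][0] = 4 + 6 = 10, A[2][1] + B[1][0] = 5 + 1 = 6, A[2][2] + B[2][0] = 1 + -5 = -4) = -4 (attained at k = 2)
  C[2][1] = min over k of (A[2][0] + B[0][1] = 4 + 8 = 12, A[2][1] + B[1][1] = 5 + 4 = 9, A[2][2] + B[2][1] = 1 + -2 = -1) = -1 (attained at k = 2)
  C[2][2] = min over k of (A[2][0] + B[0][2] = 4 + 1 = 5, A[2][1] + B[1][2] = 5 + 4 = 9, A[2][2] + B[2][2] = 1 + 0 = 1) = 1 (attained at k = 2)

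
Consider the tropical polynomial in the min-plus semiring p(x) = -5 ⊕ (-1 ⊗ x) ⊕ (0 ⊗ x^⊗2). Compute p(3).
p(3) = -5

A tropical monomial a ⊗ x^⊗i evaluates to a + i · x. Evaluating each term at x = 3:
  Term 0 contributes -5 + 0 · 3 = -5
  Term 1 contributes -1 + 1 · 3 = 2
  Term 2 contributes 0 + 2 · 3 = 6
p(3) = ⊕ of these = min[-5, 2, 6] = -5.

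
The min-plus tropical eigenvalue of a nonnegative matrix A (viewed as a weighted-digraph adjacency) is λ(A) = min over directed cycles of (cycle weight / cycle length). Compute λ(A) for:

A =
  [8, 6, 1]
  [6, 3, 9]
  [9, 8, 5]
λ(A) = 3

Enumerate directed cycles and compute their means (weight / length). Sample:
  cycle 0 → 0: weight = 8, length = 1, mean = 8/1 ≈ 8.000
  cycle 1 → 1: weight = 3, length = 1, mean = 3/1 ≈ 3.000
  cycle 2 → 2: weight = 5, length = 1, mean = 5/1 ≈ 5.000
  cycle 0 → 1 → 0: weight = 12, length = 2, mean = 12/2 ≈ 6.000
  cycle 0 → 2 → 0: weight = 10, length = 2, mean = 10/2 ≈ 5.000
  cycle 1 → 0 → 1: weight = 12, length = 2, mean = 12/2 ≈ 6.000
Minimum mean = 3.000, attained e.g. along the cycle 1 → 1 with weight 3 and length 1. So λ(A) = 3/1 = 3.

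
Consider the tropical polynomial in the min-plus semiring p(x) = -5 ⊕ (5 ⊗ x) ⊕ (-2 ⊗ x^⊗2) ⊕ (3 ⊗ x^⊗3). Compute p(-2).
p(-2) = -6

A tropical monomial a ⊗ x^⊗i evaluates to a + i · x. Evaluating each term at x = -2:
  Term 0 contributes -5 + 0 · -2 = -5
  Term 1 contributes 5 + 1 · -2 = 3
  Term 2 contributes -2 + 2 · -2 = -6
  Term 3 contributes 3 + 3 · -2 = -3
p(-2) = ⊕ of these = min[-5, 3, -6, -3] = -6.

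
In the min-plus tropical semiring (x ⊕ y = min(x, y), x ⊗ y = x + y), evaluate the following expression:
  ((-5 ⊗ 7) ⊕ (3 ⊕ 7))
((-5 ⊗ 7) ⊕ (3 ⊕ 7)) = 2

Expand innermost to outermost. Recall ⊕ takes the minimum of its arguments and ⊗ takes their sum. Working out the expression ((-5 ⊗ 7) ⊕ (3 ⊕ 7)) gives 2.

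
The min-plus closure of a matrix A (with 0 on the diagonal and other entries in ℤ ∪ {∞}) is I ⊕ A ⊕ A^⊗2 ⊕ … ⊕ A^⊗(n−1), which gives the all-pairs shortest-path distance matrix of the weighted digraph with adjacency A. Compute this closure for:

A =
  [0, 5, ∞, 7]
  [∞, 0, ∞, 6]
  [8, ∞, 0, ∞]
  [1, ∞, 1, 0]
Closure =
  [0, 5, 8, 7]
  [7, 0, 7, 6]
  [8, 13, 0, 15]
  [1, 6, 1, 0]

This is the Floyd-Warshall all-pairs shortest-path computation. For each intermediate vertex k = 0, 1, …, 3, update dist[i][j] ← min(dist[i][j], dist[i][k] + dist[k][j]). The final matrix gives, for each (i, j), the minimum total weight of any directed path from i to j (possibly empty when i = j).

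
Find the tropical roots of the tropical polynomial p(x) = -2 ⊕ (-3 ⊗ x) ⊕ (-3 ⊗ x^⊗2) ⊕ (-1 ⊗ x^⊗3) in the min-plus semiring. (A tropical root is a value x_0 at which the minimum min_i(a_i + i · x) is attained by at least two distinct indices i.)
Roots: {-2, 0, 1}

Each tropical root is a break point of the lower envelope of the lines y = a_i + i · x (there are 4 lines, with slopes 0, 1, ..., 3). Only the lines that attain the minimum somewhere contribute to roots; other lines are dominated. Here the surviving (envelope) indices are i = 3, i = 2, i = 1, i = 0.
Intersections between consecutive envelope lines give the roots: for adjacent envelope indices i < j the intersection is x = (a_i − a_j) / (j − i). Reading off the sorted break points: {-2, 0, 1}.
Verification: at each break x_0, at least two indices attain the minimum of min_i(a_i + i · x_0).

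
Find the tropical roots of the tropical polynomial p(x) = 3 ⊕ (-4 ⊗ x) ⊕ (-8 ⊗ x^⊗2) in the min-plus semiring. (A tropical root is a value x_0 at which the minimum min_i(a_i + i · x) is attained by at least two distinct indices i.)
Roots: {4, 7}

Each tropical root is a break point of the lower envelope of the lines y = a_i + i · x (there are 3 lines, with slopes 0, 1, ..., 2). Only the lines that attain the minimum somewhere contribute to roots; other lines are dominated. Here the surviving (envelope) indices are i = 2, i = 1, i = 0.
Intersections between consecutive envelope lines give the roots: for adjacent envelope indices i < j the intersection is x = (a_i − a_j) / (j − i). Reading off the sorted break points: {4, 7}.
Verification: at each break x_0, at least two indices attain the minimum of min_i(a_i + i · x_0).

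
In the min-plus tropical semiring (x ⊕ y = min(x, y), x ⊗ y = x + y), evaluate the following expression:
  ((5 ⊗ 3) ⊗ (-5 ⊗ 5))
((5 ⊗ 3) ⊗ (-5 ⊗ 5)) = 8

Expand innermost to outermost. Recall ⊕ takes the minimum of its arguments and ⊗ takes their sum. Working out the expression ((5 ⊗ 3) ⊗ (-5 ⊗ 5)) gives 8.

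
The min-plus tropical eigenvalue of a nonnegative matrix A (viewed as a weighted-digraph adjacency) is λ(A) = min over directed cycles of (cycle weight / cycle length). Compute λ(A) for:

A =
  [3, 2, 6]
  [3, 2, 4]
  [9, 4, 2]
λ(A) = 2

Enumerate directed cycles and compute their means (weight / length). Sample:
  cycle 0 → 0: weight = 3, length = 1, mean = 3/1 ≈ 3.000
  cycle 1 → 1: weight = 2, length = 1, mean = 2/1 ≈ 2.000
  cycle 2 → 2: weight = 2, length = 1, mean = 2/1 ≈ 2.000
  cycle 0 → 1 → 0: weight = 5, length = 2, mean = 5/2 ≈ 2.500
  cycle 0 → 2 → 0: weight = 15, length = 2, mean = 15/2 ≈ 7.500
  cycle 1 → 0 → 1: weight = 5, length = 2, mean = 5/2 ≈ 2.500
Minimum mean = 2.000, attained e.g. along the cycle 1 → 1 with weight 2 and length 1. So λ(A) = 2/1 = 2.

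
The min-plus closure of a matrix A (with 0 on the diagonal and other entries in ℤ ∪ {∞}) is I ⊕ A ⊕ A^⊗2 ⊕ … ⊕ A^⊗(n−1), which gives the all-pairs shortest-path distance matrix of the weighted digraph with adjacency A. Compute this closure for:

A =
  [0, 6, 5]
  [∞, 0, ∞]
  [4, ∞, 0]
Closure =
  [0, 6, 5]
  [∞, 0, ∞]
  [4, 10, 0]

This is the Floyd-Warshall all-pairs shortest-path computation. For each intermediate vertex k = 0, 1, …, 2, update dist[i][j] ← min(dist[i][j], dist[i][k] + dist[k][j]). The final matrix gives, for each (i, j), the minimum total weight of any directed path from i to j (possibly empty when i = j).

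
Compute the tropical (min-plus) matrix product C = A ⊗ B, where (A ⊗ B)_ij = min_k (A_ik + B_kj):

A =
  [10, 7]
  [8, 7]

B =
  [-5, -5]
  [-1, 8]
A ⊗ B =
  [5, 5]
  [3, 3]

Apply the min-plus product entry-by-entry:
  C[0][0] = min over k of (A[0][0] + B[0][0] = 10 + -5 = 5, A[0][1] + B[1][0] = 7 + -1 = 6) = 5 (attained at k = 0)
  C[0][1] = min over k of (A[0][0] + B[0][1] = 10 + -5 = 5, A[0][1] + B[1][1] = 7 + 8 = 15) = 5 (attained at k = 0)
  C[1][0] = min over k of (A[1][0] + B[0][0] = 8 + -5 = 3, A[1][1] + B[1][0] = 7 + -1 = 6) = 3 (attained at k = 0)
  C[1][1] = min over k of (A[1][0] + B[0][1] = 8 + -5 = 3, A[1][1] + B[1][1] = 7 + 8 = 15) = 3 (attained at k = 0)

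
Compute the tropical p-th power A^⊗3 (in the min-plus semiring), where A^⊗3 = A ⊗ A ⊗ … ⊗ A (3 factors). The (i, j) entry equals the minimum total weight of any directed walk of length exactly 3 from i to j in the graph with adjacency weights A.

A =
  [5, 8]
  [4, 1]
A^⊗3 =
  [13, 10]
  [6, 3]

Each entry (A^⊗3)_ij equals the minimum over all length-3 walks i = v_0 → v_1 → … → v_3 = j of Σ_t A[v_t][v_{t+1}]. For example, for (i, j) = (0, 1) we minimise over 4 possible intermediate vertex sequences; the minimum is 10, attained along the walk 0 → 1 → 1 → 1.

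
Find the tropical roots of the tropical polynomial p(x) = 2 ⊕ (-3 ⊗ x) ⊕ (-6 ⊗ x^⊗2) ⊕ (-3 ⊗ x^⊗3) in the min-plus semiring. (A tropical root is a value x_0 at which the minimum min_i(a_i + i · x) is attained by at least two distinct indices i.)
Roots: {-3, 3, 5}

Each tropical root is a break point of the lower envelope of the lines y = a_i + i · x (there are 4 lines, with slopes 0, 1, ..., 3). Only the lines that attain the minimum somewhere contribute to roots; other lines are dominated. Here the surviving (envelope) indices are i = 3, i = 2, i = 1, i = 0.
Intersections between consecutive envelope lines give the roots: for adjacent envelope indices i < j the intersection is x = (a_i − a_j) / (j − i). Reading off the sorted break points: {-3, 3, 5}.
Verification: at each break x_0, at least two indices attain the minimum of min_i(a_i + i · x_0).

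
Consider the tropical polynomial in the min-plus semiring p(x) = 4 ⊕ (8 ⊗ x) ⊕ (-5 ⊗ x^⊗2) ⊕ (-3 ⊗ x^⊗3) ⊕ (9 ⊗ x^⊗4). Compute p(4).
p(4) = 3

A tropical monomial a ⊗ x^⊗i evaluates to a + i · x. Evaluating each term at x = 4:
  Term 0 contributes 4 + 0 · 4 = 4
  Term 1 contributes 8 + 1 · 4 = 12
  Term 2 contributes -5 + 2 · 4 = 3
  Term 3 contributes -3 + 3 · 4 = 9
  Term 4 contributes 9 + 4 · 4 = 25
p(4) = ⊕ of these = min[4, 12, 3, 9, 25] = 3.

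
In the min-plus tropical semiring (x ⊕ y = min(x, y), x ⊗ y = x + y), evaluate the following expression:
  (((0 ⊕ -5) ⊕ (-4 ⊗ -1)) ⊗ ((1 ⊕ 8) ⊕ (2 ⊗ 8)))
(((0 ⊕ -5) ⊕ (-4 ⊗ -1)) ⊗ ((1 ⊕ 8) ⊕ (2 ⊗ 8))) = -4

Expand innermost to outermost. Recall ⊕ takes the minimum of its arguments and ⊗ takes their sum. Working out the expression (((0 ⊕ -5) ⊕ (-4 ⊗ -1)) ⊗ ((1 ⊕ 8) ⊕ (2 ⊗ 8))) gives -4.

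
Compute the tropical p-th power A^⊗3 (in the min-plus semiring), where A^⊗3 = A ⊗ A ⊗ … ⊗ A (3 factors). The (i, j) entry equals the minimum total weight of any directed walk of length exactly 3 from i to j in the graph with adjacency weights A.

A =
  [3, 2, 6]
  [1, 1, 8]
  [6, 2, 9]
A^⊗3 =
  [4, 4, 9]
  [3, 3, 8]
  [4, 4, 9]

Each entry (A^⊗3)_ij equals the minimum over all length-3 walks i = v_0 → v_1 → … → v_3 = j of Σ_t A[v_t][v_{t+1}]. For example, for (i, j) = (0, 2) we minimise over 9 possible intermediate vertex sequences; the minimum is 9, attained along the walk 0 → 1 → 0 → 2.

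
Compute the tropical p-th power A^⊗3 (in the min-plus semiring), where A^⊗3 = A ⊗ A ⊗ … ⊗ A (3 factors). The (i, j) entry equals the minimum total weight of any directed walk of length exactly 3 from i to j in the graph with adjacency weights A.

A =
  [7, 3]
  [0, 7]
A^⊗3 =
  [10, 6]
  [3, 10]

Each entry (A^⊗3)_ij equals the minimum over all length-3 walks i = v_0 → v_1 → … → v_3 = j of Σ_t A[v_t][v_{t+1}]. For example, for (i, j) = (0, 1) we minimise over 4 possible intermediate vertex sequences; the minimum is 6, attained along the walk 0 → 1 → 0 → 1.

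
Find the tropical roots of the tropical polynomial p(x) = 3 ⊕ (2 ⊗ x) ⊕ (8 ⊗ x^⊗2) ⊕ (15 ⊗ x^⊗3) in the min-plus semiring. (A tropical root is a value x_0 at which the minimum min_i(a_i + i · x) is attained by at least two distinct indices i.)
Roots: {-7, -6, 1}

Each tropical root is a break point of the lower envelope of the lines y = a_i + i · x (there are 4 lines, with slopes 0, 1, ..., 3). Only the lines that attain the minimum somewhere contribute to roots; other lines are dominated. Here the surviving (envelope) indices are i = 3, i = 2, i = 1, i = 0.
Intersections between consecutive envelope lines give the roots: for adjacent envelope indices i < j the intersection is x = (a_i − a_j) / (j − i). Reading off the sorted break points: {-7, -6, 1}.
Verification: at each break x_0, at least two indices attain the minimum of min_i(a_i + i · x_0).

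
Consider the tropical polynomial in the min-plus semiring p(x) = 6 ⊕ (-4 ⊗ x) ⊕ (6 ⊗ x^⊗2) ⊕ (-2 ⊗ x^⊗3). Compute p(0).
p(0) = -4

A tropical monomial a ⊗ x^⊗i evaluates to a + i · x. Evaluating each term at x = 0:
  Term 0 contributes 6 + 0 · 0 = 6
  Term 1 contributes -4 + 1 · 0 = -4
  Term 2 contributes 6 + 2 · 0 = 6
  Term 3 contributes -2 + 3 · 0 = -2
p(0) = ⊕ of these = min[6, -4, 6, -2] = -4.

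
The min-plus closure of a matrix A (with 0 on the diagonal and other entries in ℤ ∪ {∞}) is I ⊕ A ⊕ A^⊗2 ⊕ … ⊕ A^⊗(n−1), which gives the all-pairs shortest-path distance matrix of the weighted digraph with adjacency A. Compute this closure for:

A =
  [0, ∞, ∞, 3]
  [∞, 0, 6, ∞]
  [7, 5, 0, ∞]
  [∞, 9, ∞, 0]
Closure =
  [0, 12, 18, 3]
  [13, 0, 6, 16]
  [7, 5, 0, 10]
  [22, 9, 15, 0]

This is the Floyd-Warshall all-pairs shortest-path computation. For each intermediate vertex k = 0, 1, …, 3, update dist[i][j] ← min(dist[i][j], dist[i][k] + dist[k][j]). The final matrix gives, for each (i, j), the minimum total weight of any directed path from i to j (possibly empty when i = j).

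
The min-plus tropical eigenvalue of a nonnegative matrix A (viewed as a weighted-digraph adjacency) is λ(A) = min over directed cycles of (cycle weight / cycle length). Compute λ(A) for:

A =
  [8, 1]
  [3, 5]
λ(A) = 2

Enumerate directed cycles and compute their means (weight / length). Sample:
  cycle 0 → 0: weight = 8, length = 1, mean = 8/1 ≈ 8.000
  cycle 1 → 1: weight = 5, length = 1, mean = 5/1 ≈ 5.000
  cycle 0 → 1 → 0: weight = 4, length = 2, mean = 4/2 ≈ 2.000
  cycle 1 → 0 → 1: weight = 4, length = 2, mean = 4/2 ≈ 2.000
Minimum mean = 2.000, attained e.g. along the cycle 0 → 1 → 0 with weight 4 and length 2. So λ(A) = 4/2 = 2.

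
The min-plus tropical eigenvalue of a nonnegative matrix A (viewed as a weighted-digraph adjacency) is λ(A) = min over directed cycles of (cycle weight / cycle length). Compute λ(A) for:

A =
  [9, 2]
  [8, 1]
λ(A) = 1

Enumerate directed cycles and compute their means (weight / length). Sample:
  cycle 0 → 0: weight = 9, length = 1, mean = 9/1 ≈ 9.000
  cycle 1 → 1: weight = 1, length = 1, mean = 1/1 ≈ 1.000
  cycle 0 → 1 → 0: weight = 10, length = 2, mean = 10/2 ≈ 5.000
  cycle 1 → 0 → 1: weight = 10, length = 2, mean = 10/2 ≈ 5.000
Minimum mean = 1.000, attained e.g. along the cycle 1 → 1 with weight 1 and length 1. So λ(A) = 1/1 = 1.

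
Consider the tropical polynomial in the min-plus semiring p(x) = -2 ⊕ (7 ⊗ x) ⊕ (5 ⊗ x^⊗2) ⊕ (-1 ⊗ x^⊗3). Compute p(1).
p(1) = -2

A tropical monomial a ⊗ x^⊗i evaluates to a + i · x. Evaluating each term at x = 1:
  Term 0 contributes -2 + 0 · 1 = -2
  Term 1 contributes 7 + 1 · 1 = 8
  Term 2 contributes 5 + 2 · 1 = 7
  Term 3 contributes -1 + 3 · 1 = 2
p(1) = ⊕ of these = min[-2, 8, 7, 2] = -2.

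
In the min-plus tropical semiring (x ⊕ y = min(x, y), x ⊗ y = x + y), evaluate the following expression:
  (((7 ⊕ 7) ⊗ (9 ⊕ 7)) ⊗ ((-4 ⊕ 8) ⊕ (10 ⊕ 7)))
(((7 ⊕ 7) ⊗ (9 ⊕ 7)) ⊗ ((-4 ⊕ 8) ⊕ (10 ⊕ 7))) = 10

Expand innermost to outermost. Recall ⊕ takes the minimum of its arguments and ⊗ takes their sum. Working out the expression (((7 ⊕ 7) ⊗ (9 ⊕ 7)) ⊗ ((-4 ⊕ 8) ⊕ (10 ⊕ 7))) gives 10.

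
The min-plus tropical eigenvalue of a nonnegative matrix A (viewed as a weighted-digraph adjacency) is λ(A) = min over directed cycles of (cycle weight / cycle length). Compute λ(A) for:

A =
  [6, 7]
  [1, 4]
λ(A) = 4

Enumerate directed cycles and compute their means (weight / length). Sample:
  cycle 0 → 0: weight = 6, length = 1, mean = 6/1 ≈ 6.000
  cycle 1 → 1: weight = 4, length = 1, mean = 4/1 ≈ 4.000
  cycle 0 → 1 → 0: weight = 8, length = 2, mean = 8/2 ≈ 4.000
  cycle 1 → 0 → 1: weight = 8, length = 2, mean = 8/2 ≈ 4.000
Minimum mean = 4.000, attained e.g. along the cycle 1 → 1 with weight 4 and length 1. So λ(A) = 4/1 = 4.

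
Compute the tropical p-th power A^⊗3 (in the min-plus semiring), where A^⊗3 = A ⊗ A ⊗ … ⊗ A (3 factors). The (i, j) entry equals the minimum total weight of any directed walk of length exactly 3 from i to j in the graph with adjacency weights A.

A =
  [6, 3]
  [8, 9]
A^⊗3 =
  [17, 14]
  [19, 17]

Each entry (A^⊗3)_ij equals the minimum over all length-3 walks i = v_0 → v_1 → … → v_3 = j of Σ_t A[v_t][v_{t+1}]. For example, for (i, j) = (0, 1) we minimise over 4 possible intermediate vertex sequences; the minimum is 14, attained along the walk 0 → 1 → 0 → 1.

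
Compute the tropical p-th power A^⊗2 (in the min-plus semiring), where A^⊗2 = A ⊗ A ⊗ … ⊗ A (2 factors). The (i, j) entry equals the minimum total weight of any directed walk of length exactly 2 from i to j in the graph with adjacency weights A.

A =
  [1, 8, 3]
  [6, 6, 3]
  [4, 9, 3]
A^⊗2 =
  [2, 9, 4]
  [7, 12, 6]
  [5, 12, 6]

Each entry (A^⊗2)_ij equals the minimum over all length-2 walks i = v_0 → v_1 → … → v_2 = j of Σ_t A[v_t][v_{t+1}]. For example, for (i, j) = (0, 2) we minimise over 3 possible intermediate vertex sequences; the minimum is 4, attained along the walk 0 → 0 → 2.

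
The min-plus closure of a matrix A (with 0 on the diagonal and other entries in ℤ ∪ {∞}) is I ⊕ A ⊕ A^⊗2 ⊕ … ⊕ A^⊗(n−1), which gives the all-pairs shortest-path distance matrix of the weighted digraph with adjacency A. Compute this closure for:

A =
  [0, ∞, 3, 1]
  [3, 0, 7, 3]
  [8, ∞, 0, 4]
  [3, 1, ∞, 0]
Closure =
  [0, 2, 3, 1]
  [3, 0, 6, 3]
  [7, 5, 0, 4]
  [3, 1, 6, 0]

This is the Floyd-Warshall all-pairs shortest-path computation. For each intermediate vertex k = 0, 1, …, 3, update dist[i][j] ← min(dist[i][j], dist[i][k] + dist[k][j]). The final matrix gives, for each (i, j), the minimum total weight of any directed path from i to j (possibly empty when i = j).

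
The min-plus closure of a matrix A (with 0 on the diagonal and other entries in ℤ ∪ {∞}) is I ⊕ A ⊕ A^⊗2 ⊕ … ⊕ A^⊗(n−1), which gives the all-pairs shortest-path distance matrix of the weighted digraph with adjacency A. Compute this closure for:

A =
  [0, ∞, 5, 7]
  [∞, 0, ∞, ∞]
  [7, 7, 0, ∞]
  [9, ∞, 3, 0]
Closure =
  [0, 12, 5, 7]
  [∞, 0, ∞, ∞]
  [7, 7, 0, 14]
  [9, 10, 3, 0]

This is the Floyd-Warshall all-pairs shortest-path computation. For each intermediate vertex k = 0, 1, …, 3, update dist[i][j] ← min(dist[i][j], dist[i][k] + dist[k][j]). The final matrix gives, for each (i, j), the minimum total weight of any directed path from i to j (possibly empty when i = j).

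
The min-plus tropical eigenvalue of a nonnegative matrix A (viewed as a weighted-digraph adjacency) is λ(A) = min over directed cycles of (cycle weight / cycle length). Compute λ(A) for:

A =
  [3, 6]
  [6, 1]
λ(A) = 1

Enumerate directed cycles and compute their means (weight / length). Sample:
  cycle 0 → 0: weight = 3, length = 1, mean = 3/1 ≈ 3.000
  cycle 1 → 1: weight = 1, length = 1, mean = 1/1 ≈ 1.000
  cycle 0 → 1 → 0: weight = 12, length = 2, mean = 12/2 ≈ 6.000
  cycle 1 → 0 → 1: weight = 12, length = 2, mean = 12/2 ≈ 6.000
Minimum mean = 1.000, attained e.g. along the cycle 1 → 1 with weight 1 and length 1. So λ(A) = 1/1 = 1.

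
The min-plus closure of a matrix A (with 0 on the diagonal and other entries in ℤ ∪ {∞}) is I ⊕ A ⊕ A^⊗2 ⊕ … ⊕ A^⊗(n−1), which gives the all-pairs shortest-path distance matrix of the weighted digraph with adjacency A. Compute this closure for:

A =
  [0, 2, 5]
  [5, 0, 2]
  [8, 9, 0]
Closure =
  [0, 2, 4]
  [5, 0, 2]
  [8, 9, 0]

This is the Floyd-Warshall all-pairs shortest-path computation. For each intermediate vertex k = 0, 1, …, 2, update dist[i][j] ← min(dist[i][j], dist[i][k] + dist[k][j]). The final matrix gives, for each (i, j), the minimum total weight of any directed path from i to j (possibly empty when i = j).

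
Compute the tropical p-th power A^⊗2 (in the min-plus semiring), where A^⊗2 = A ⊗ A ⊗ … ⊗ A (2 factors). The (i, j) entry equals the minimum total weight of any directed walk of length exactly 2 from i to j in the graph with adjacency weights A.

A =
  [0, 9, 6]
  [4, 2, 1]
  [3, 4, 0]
A^⊗2 =
  [0, 9, 6]
  [4, 4, 1]
  [3, 4, 0]

Each entry (A^⊗2)_ij equals the minimum over all length-2 walks i = v_0 → v_1 → … → v_2 = j of Σ_t A[v_t][v_{t+1}]. For example, for (i, j) = (0, 2) we minimise over 3 possible intermediate vertex sequences; the minimum is 6, attained along the walk 0 → 0 → 2.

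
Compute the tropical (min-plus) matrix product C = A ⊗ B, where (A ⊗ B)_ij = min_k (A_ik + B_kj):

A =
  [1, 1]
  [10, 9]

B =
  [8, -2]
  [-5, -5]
A ⊗ B =
  [-4, -4]
  [4, 4]

Apply the min-plus product entry-by-entry:
  C[0][0] = min over k of (A[0][0] + B[0][0] = 1 + 8 = 9, A[0][1] + B[1][0] = 1 + -5 = -4) = -4 (attained at k = 1)
  C[0][1] = min over k of (A[0][0] + B[0][1] = 1 + -2 = -1, A[0][1] + B[1][1] = 1 + -5 = -4) = -4 (attained at k = 1)
  C[1][0] = min over k of (A[1][0] + B[0][0] = 10 + 8 = 18, A[1][1] + B[1][0] = 9 + -5 = 4) = 4 (attained at k = 1)
  C[1][1] = min over k of (A[1][0] + B[0][1] = 10 + -2 = 8, A[1][1] + B[1][1] = 9 + -5 = 4) = 4 (attained at k = 1)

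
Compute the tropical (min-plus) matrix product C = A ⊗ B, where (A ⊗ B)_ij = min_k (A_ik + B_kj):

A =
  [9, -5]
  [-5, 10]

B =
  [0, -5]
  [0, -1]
A ⊗ B =
  [-5, -6]
  [-5, -10]

Apply the min-plus product entry-by-entry:
  C[0][0] = min over k of (A[0][0] + B[0][0] = 9 + 0 = 9, A[0][1] + B[1][0] = -5 + 0 = -5) = -5 (attained at k = 1)
  C[0][1] = min over k of (A[0][0] + B[0][1] = 9 + -5 = 4, A[0][1] + B[1][1] = -5 + -1 = -6) = -6 (attained at k = 1)
  C[1][0] = min over k of (A[1][0] + B[0][0] = -5 + 0 = -5, A[1][1] + B[1][0] = 10 + 0 = 10) = -5 (attained at k = 0)
  C[1][1] = min over k of (A[1][0] + B[0][1] = -5 + -5 = -10, A[1][1] + B[1][1] = 10 + -1 = 9) = -10 (attained at k = 0)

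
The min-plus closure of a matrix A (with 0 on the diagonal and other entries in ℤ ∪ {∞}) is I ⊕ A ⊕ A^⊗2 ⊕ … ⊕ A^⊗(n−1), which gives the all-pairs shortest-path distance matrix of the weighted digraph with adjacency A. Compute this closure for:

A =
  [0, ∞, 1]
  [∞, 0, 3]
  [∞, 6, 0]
Closure =
  [0, 7, 1]
  [∞, 0, 3]
  [∞, 6, 0]

This is the Floyd-Warshall all-pairs shortest-path computation. For each intermediate vertex k = 0, 1, …, 2, update dist[i][j] ← min(dist[i][j], dist[i][k] + dist[k][j]). The final matrix gives, for each (i, j), the minimum total weight of any directed path from i to j (possibly empty when i = j).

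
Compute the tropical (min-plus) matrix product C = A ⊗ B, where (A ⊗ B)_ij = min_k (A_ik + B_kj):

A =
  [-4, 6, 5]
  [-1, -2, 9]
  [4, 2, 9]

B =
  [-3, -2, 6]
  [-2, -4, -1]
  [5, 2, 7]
A ⊗ B =
  [-7, -6, 2]
  [-4, -6, -3]
  [0, -2, 1]

Apply the min-plus product entry-by-entry:
  C[0][0] = min over k of (A[0][0] + B[0][0] = -4 + -3 = -7, A[0][1] + B[1][0] = 6 + -2 = 4, A[0][2] + B[2][0] = 5 + 5 = 10) = -7 (attained at k = 0)
  C[0][1] = min over k of (A[0][0] + B[0][1] = -4 + -2 = -6, A[0][1] + B[1][1] = 6 + -4 = 2, A[0][2] + B[2][1] = 5 + 2 = 7) = -6 (attained at k = 0)
  C[0][2] = min over k of (A[0][0] + B[0][2] = -4 + 6 = 2, A[0][1] + B[1][2] = 6 + -1 = 5, A[0][2] + B[2][2] = 5 + 7 = 12) = 2 (attained at k = 0)
  C[1][0] = min over k of (A[1][0] + B[0][0] = -1 + -3 = -4, A[1][1] + B[1][0] = -2 + -2 = -4, A[1][2] + B[2][0] = 9 + 5 = 14) = -4 (attained at k = 0)
  C[1][1] = min over k of (A[1][0] + B[0][1] = -1 + -2 = -3, A[1][1] + B[1][1] = -2 + -4 = -6, A[1][2] + B[2][1] = 9 + 2 = 11) = -6 (attained at k = 1)
  C[1][2] = min over k of (A[1][0] + B[0][2] = -1 + 6 = 5, A[1][1] + B[1][2] = -2 + -1 = -3, A[1][2] + B[2][2] = 9 + 7 = 16) = -3 (attained at k = 1)
  C[2][0] = min over k of (A[2][0] + B[0][0] = 4 + -3 = 1, A[2][1] + B[1][0] = 2 + -2 = 0, A[2][2] + B[2][0] = 9 + 5 = 14) = 0 (attained at k = 1)
  C[2][1] = min over k of (A[2][0] + B[0][1] = 4 + -2 = 2, A[2][1] + B[1][1] = 2 + -4 = -2, A[2][2] + B[2][1] = 9 + 2 = 11) = -2 (attained at k = 1)
  C[2][2] = min over k of (A[2][0] + B[0][2] = 4 + 6 = 10, A[2][1] + B[1][2] = 2 + -1 = 1, A[2][2] + B[2][2] = 9 + 7 = 16) = 1 (attained at k = 1)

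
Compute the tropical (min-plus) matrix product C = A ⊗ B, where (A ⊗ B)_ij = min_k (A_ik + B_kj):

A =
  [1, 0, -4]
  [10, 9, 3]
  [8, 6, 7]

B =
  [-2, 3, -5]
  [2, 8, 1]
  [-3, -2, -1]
A ⊗ B =
  [-7, -6, -5]
  [0, 1, 2]
  [4, 5, 3]

Apply the min-plus product entry-by-entry:
  C[0][0] = min over k of (A[0][0] + B[0][0] = 1 + -2 = -1, A[0][1] + B[1][0] = 0 + 2 = 2, A[0][2] + B[2][0] = -4 + -3 = -7) = -7 (attained at k = 2)
  C[0][1] = min over k of (A[0][0] + B[0][1] = 1 + 3 = 4, A[0][1] + B[1][1] = 0 + 8 = 8, A[0][2] + B[2][1] = -4 + -2 = -6) = -6 (attained at k = 2)
  C[0][2] = min over k of (A[0][0] + B[0][2] = 1 + -5 = -4, A[0][1] + B[1][2] = 0 + 1 = 1, A[0][2] + B[2][2] = -4 + -1 = -5) = -5 (attained at k = 2)
  C[1][0] = min over k of (A[1][0] + B[0][0] = 10 + -2 = 8, A[1][1] + B[1][0] = 9 + 2 = 11, A[1][2] + B[2][0] = 3 + -3 = 0) = 0 (attained at k = 2)
  C[1][1] = min over k of (A[1][0] + B[0][1] = 10 + 3 = 13, A[1][1] + B[1][1] = 9 + 8 = 17, A[1][2] + B[2][1] = 3 + -2 = 1) = 1 (attained at k = 2)
  C[1][2] = min over k of (A[1][0] + B[0][2] = 10 + -5 = 5, A[1][1] + B[1][2] = 9 + 1 = 10, A[1][2] + B[2][2] = 3 + -1 = 2) = 2 (attained at k = 2)
  C[2][0] = min over k of (A[2][0] + B[0][0] = 8 + -2 = 6, A[2][1] + B[1][0] = 6 + 2 = 8, A[2][2] + B[2][0] = 7 + -3 = 4) = 4 (attained at k = 2)
  C[2][1] = min over k of (A[2][0] + B[0][1] = 8 + 3 = 11, A[2][1] + B[1][1] = 6 + 8 = 14, A[2][2] + B[2][1] = 7 + -2 = 5) = 5 (attained at k = 2)
  C[2][2] = min over k of (A[2][0] + B[0][2] = 8 + -5 = 3, A[2][1] + B[1][2] = 6 + 1 = 7, A[2][2] + B[2][2] = 7 + -1 = 6) = 3 (attained at k = 0)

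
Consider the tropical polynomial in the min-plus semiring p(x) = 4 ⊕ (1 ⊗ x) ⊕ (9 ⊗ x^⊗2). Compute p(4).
p(4) = 4

A tropical monomial a ⊗ x^⊗i evaluates to a + i · x. Evaluating each term at x = 4:
  Term 0 contributes 4 + 0 · 4 = 4
  Term 1 contributes 1 + 1 · 4 = 5
  Term 2 contributes 9 + 2 · 4 = 17
p(4) = ⊕ of these = min[4, 5, 17] = 4.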